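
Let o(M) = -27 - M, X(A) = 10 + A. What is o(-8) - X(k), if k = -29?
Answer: 0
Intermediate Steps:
o(-8) - X(k) = (-27 - 1*(-8)) - (10 - 29) = (-27 + 8) - 1*(-19) = -19 + 19 = 0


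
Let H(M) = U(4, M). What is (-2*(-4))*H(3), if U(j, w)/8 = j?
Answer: 256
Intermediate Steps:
U(j, w) = 8*j
H(M) = 32 (H(M) = 8*4 = 32)
(-2*(-4))*H(3) = -2*(-4)*32 = 8*32 = 256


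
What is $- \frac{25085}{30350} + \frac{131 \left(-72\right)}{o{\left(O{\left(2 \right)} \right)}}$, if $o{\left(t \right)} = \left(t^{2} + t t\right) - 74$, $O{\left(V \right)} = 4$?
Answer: $\frac{9506921}{42490} \approx 223.74$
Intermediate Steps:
$o{\left(t \right)} = -74 + 2 t^{2}$ ($o{\left(t \right)} = \left(t^{2} + t^{2}\right) - 74 = 2 t^{2} - 74 = -74 + 2 t^{2}$)
$- \frac{25085}{30350} + \frac{131 \left(-72\right)}{o{\left(O{\left(2 \right)} \right)}} = - \frac{25085}{30350} + \frac{131 \left(-72\right)}{-74 + 2 \cdot 4^{2}} = \left(-25085\right) \frac{1}{30350} - \frac{9432}{-74 + 2 \cdot 16} = - \frac{5017}{6070} - \frac{9432}{-74 + 32} = - \frac{5017}{6070} - \frac{9432}{-42} = - \frac{5017}{6070} - - \frac{1572}{7} = - \frac{5017}{6070} + \frac{1572}{7} = \frac{9506921}{42490}$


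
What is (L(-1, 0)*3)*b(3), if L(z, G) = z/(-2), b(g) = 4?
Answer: 6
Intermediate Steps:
L(z, G) = -z/2 (L(z, G) = z*(-½) = -z/2)
(L(-1, 0)*3)*b(3) = (-½*(-1)*3)*4 = ((½)*3)*4 = (3/2)*4 = 6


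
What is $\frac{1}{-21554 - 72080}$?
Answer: $- \frac{1}{93634} \approx -1.068 \cdot 10^{-5}$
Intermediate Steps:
$\frac{1}{-21554 - 72080} = \frac{1}{-93634} = - \frac{1}{93634}$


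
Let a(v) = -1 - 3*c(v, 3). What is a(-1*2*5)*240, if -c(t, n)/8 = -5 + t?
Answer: -86640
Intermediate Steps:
c(t, n) = 40 - 8*t (c(t, n) = -8*(-5 + t) = 40 - 8*t)
a(v) = -121 + 24*v (a(v) = -1 - 3*(40 - 8*v) = -1 + (-120 + 24*v) = -121 + 24*v)
a(-1*2*5)*240 = (-121 + 24*(-1*2*5))*240 = (-121 + 24*(-2*5))*240 = (-121 + 24*(-10))*240 = (-121 - 240)*240 = -361*240 = -86640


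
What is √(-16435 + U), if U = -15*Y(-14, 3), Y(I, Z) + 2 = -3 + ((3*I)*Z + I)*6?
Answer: 4*I*√235 ≈ 61.319*I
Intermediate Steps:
Y(I, Z) = -5 + 6*I + 18*I*Z (Y(I, Z) = -2 + (-3 + ((3*I)*Z + I)*6) = -2 + (-3 + (3*I*Z + I)*6) = -2 + (-3 + (I + 3*I*Z)*6) = -2 + (-3 + (6*I + 18*I*Z)) = -2 + (-3 + 6*I + 18*I*Z) = -5 + 6*I + 18*I*Z)
U = 12675 (U = -15*(-5 + 6*(-14) + 18*(-14)*3) = -15*(-5 - 84 - 756) = -15*(-845) = 12675)
√(-16435 + U) = √(-16435 + 12675) = √(-3760) = 4*I*√235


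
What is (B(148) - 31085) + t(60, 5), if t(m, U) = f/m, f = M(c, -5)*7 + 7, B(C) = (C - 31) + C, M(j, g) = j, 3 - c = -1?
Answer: -369833/12 ≈ -30819.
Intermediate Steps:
c = 4 (c = 3 - 1*(-1) = 3 + 1 = 4)
B(C) = -31 + 2*C (B(C) = (-31 + C) + C = -31 + 2*C)
f = 35 (f = 4*7 + 7 = 28 + 7 = 35)
t(m, U) = 35/m
(B(148) - 31085) + t(60, 5) = ((-31 + 2*148) - 31085) + 35/60 = ((-31 + 296) - 31085) + 35*(1/60) = (265 - 31085) + 7/12 = -30820 + 7/12 = -369833/12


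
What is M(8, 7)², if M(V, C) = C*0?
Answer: 0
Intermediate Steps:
M(V, C) = 0
M(8, 7)² = 0² = 0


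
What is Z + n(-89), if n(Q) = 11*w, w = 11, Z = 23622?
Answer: 23743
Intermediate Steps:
n(Q) = 121 (n(Q) = 11*11 = 121)
Z + n(-89) = 23622 + 121 = 23743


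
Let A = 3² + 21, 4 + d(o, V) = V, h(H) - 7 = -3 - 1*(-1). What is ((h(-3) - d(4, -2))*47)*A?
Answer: 15510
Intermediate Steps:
h(H) = 5 (h(H) = 7 + (-3 - 1*(-1)) = 7 + (-3 + 1) = 7 - 2 = 5)
d(o, V) = -4 + V
A = 30 (A = 9 + 21 = 30)
((h(-3) - d(4, -2))*47)*A = ((5 - (-4 - 2))*47)*30 = ((5 - 1*(-6))*47)*30 = ((5 + 6)*47)*30 = (11*47)*30 = 517*30 = 15510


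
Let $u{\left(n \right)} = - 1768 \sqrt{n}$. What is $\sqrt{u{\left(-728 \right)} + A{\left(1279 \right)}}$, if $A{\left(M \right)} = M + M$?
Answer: $\sqrt{2558 - 3536 i \sqrt{182}} \approx 158.63 - 150.36 i$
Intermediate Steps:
$A{\left(M \right)} = 2 M$
$\sqrt{u{\left(-728 \right)} + A{\left(1279 \right)}} = \sqrt{- 1768 \sqrt{-728} + 2 \cdot 1279} = \sqrt{- 1768 \cdot 2 i \sqrt{182} + 2558} = \sqrt{- 3536 i \sqrt{182} + 2558} = \sqrt{2558 - 3536 i \sqrt{182}}$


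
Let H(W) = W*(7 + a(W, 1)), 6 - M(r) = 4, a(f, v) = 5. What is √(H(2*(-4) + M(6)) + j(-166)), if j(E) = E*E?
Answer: 2*√6871 ≈ 165.78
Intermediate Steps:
M(r) = 2 (M(r) = 6 - 1*4 = 6 - 4 = 2)
H(W) = 12*W (H(W) = W*(7 + 5) = W*12 = 12*W)
j(E) = E²
√(H(2*(-4) + M(6)) + j(-166)) = √(12*(2*(-4) + 2) + (-166)²) = √(12*(-8 + 2) + 27556) = √(12*(-6) + 27556) = √(-72 + 27556) = √27484 = 2*√6871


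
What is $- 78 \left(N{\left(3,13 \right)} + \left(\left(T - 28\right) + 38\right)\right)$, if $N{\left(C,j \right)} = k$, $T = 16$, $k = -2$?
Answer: $-1872$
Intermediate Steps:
$N{\left(C,j \right)} = -2$
$- 78 \left(N{\left(3,13 \right)} + \left(\left(T - 28\right) + 38\right)\right) = - 78 \left(-2 + \left(\left(16 - 28\right) + 38\right)\right) = - 78 \left(-2 + \left(-12 + 38\right)\right) = - 78 \left(-2 + 26\right) = \left(-78\right) 24 = -1872$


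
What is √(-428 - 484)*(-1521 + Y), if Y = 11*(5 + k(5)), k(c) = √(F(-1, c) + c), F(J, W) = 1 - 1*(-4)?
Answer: I*√57*(-5864 + 44*√10) ≈ -43222.0*I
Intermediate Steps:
F(J, W) = 5 (F(J, W) = 1 + 4 = 5)
k(c) = √(5 + c)
Y = 55 + 11*√10 (Y = 11*(5 + √(5 + 5)) = 11*(5 + √10) = 55 + 11*√10 ≈ 89.785)
√(-428 - 484)*(-1521 + Y) = √(-428 - 484)*(-1521 + (55 + 11*√10)) = √(-912)*(-1466 + 11*√10) = (4*I*√57)*(-1466 + 11*√10) = 4*I*√57*(-1466 + 11*√10)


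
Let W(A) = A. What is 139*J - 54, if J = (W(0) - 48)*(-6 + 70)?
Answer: -427062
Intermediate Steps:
J = -3072 (J = (0 - 48)*(-6 + 70) = -48*64 = -3072)
139*J - 54 = 139*(-3072) - 54 = -427008 - 54 = -427062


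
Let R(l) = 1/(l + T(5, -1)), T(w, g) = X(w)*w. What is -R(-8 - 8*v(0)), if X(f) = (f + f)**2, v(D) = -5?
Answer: -1/532 ≈ -0.0018797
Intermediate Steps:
X(f) = 4*f**2 (X(f) = (2*f)**2 = 4*f**2)
T(w, g) = 4*w**3 (T(w, g) = (4*w**2)*w = 4*w**3)
R(l) = 1/(500 + l) (R(l) = 1/(l + 4*5**3) = 1/(l + 4*125) = 1/(l + 500) = 1/(500 + l))
-R(-8 - 8*v(0)) = -1/(500 + (-8 - 8*(-5))) = -1/(500 + (-8 + 40)) = -1/(500 + 32) = -1/532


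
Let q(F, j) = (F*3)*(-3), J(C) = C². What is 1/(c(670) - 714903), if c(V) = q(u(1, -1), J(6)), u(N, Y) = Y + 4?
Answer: -1/714930 ≈ -1.3987e-6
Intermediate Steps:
u(N, Y) = 4 + Y
q(F, j) = -9*F (q(F, j) = (3*F)*(-3) = -9*F)
c(V) = -27 (c(V) = -9*(4 - 1) = -9*3 = -27)
1/(c(670) - 714903) = 1/(-27 - 714903) = 1/(-714930) = -1/714930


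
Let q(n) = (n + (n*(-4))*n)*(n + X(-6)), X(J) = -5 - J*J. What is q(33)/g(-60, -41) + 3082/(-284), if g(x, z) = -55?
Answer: -454153/710 ≈ -639.65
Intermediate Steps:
X(J) = -5 - J²
q(n) = (-41 + n)*(n - 4*n²) (q(n) = (n + (n*(-4))*n)*(n + (-5 - 1*(-6)²)) = (n + (-4*n)*n)*(n + (-5 - 1*36)) = (n - 4*n²)*(n + (-5 - 36)) = (n - 4*n²)*(n - 41) = (n - 4*n²)*(-41 + n) = (-41 + n)*(n - 4*n²))
q(33)/g(-60, -41) + 3082/(-284) = (33*(-41 - 4*33² + 165*33))/(-55) + 3082/(-284) = (33*(-41 - 4*1089 + 5445))*(-1/55) + 3082*(-1/284) = (33*(-41 - 4356 + 5445))*(-1/55) - 1541/142 = (33*1048)*(-1/55) - 1541/142 = 34584*(-1/55) - 1541/142 = -3144/5 - 1541/142 = -454153/710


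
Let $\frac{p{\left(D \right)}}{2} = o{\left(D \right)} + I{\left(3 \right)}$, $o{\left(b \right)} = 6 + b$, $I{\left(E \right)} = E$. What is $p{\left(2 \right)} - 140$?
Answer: $-118$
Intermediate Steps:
$p{\left(D \right)} = 18 + 2 D$ ($p{\left(D \right)} = 2 \left(\left(6 + D\right) + 3\right) = 2 \left(9 + D\right) = 18 + 2 D$)
$p{\left(2 \right)} - 140 = \left(18 + 2 \cdot 2\right) - 140 = \left(18 + 4\right) - 140 = 22 - 140 = -118$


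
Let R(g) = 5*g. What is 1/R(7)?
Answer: 1/35 ≈ 0.028571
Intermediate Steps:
1/R(7) = 1/(5*7) = 1/35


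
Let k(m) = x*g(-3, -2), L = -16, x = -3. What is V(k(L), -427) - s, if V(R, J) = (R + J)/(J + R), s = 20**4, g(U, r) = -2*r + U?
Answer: -159999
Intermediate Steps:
g(U, r) = U - 2*r
s = 160000
k(m) = -3 (k(m) = -3*(-3 - 2*(-2)) = -3*(-3 + 4) = -3*1 = -3)
V(R, J) = 1 (V(R, J) = (J + R)/(J + R) = 1)
V(k(L), -427) - s = 1 - 1*160000 = 1 - 160000 = -159999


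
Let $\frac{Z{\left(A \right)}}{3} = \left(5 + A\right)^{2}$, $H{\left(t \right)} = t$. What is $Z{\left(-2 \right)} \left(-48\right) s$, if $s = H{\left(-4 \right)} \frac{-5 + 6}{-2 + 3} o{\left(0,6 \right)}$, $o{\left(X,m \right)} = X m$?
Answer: $0$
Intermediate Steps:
$s = 0$ ($s = - 4 \frac{-5 + 6}{-2 + 3} \cdot 0 \cdot 6 = - 4 \cdot 1 \cdot 1^{-1} \cdot 0 = - 4 \cdot 1 \cdot 1 \cdot 0 = \left(-4\right) 1 \cdot 0 = \left(-4\right) 0 = 0$)
$Z{\left(A \right)} = 3 \left(5 + A\right)^{2}$
$Z{\left(-2 \right)} \left(-48\right) s = 3 \left(5 - 2\right)^{2} \left(-48\right) 0 = 3 \cdot 3^{2} \left(-48\right) 0 = 3 \cdot 9 \left(-48\right) 0 = 27 \left(-48\right) 0 = \left(-1296\right) 0 = 0$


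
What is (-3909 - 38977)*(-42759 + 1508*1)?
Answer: 1769090386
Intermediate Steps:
(-3909 - 38977)*(-42759 + 1508*1) = -42886*(-42759 + 1508) = -42886*(-41251) = 1769090386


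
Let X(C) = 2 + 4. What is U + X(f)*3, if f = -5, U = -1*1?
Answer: 17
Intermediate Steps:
U = -1
X(C) = 6
U + X(f)*3 = -1 + 6*3 = -1 + 18 = 17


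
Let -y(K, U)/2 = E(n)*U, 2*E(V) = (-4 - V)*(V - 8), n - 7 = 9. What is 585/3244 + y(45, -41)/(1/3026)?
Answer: -64395216055/3244 ≈ -1.9851e+7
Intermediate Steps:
n = 16 (n = 7 + 9 = 16)
E(V) = (-8 + V)*(-4 - V)/2 (E(V) = ((-4 - V)*(V - 8))/2 = ((-4 - V)*(-8 + V))/2 = ((-8 + V)*(-4 - V))/2 = (-8 + V)*(-4 - V)/2)
y(K, U) = 160*U (y(K, U) = -2*(16 + 2*16 - ½*16²)*U = -2*(16 + 32 - ½*256)*U = -2*(16 + 32 - 128)*U = -(-160)*U = 160*U)
585/3244 + y(45, -41)/(1/3026) = 585/3244 + (160*(-41))/(1/3026) = 585*(1/3244) - 6560/1/3026 = 585/3244 - 6560*3026 = 585/3244 - 19850560 = -64395216055/3244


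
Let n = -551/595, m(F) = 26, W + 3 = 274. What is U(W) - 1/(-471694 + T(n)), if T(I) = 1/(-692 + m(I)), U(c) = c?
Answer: 85134164221/314148205 ≈ 271.00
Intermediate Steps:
W = 271 (W = -3 + 274 = 271)
n = -551/595 (n = -551*1/595 = -551/595 ≈ -0.92605)
T(I) = -1/666 (T(I) = 1/(-692 + 26) = 1/(-666) = -1/666)
U(W) - 1/(-471694 + T(n)) = 271 - 1/(-471694 - 1/666) = 271 - 1/(-314148205/666) = 271 - 1*(-666/314148205) = 271 + 666/314148205 = 85134164221/314148205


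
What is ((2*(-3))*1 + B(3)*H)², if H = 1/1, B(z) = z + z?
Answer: 0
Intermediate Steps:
B(z) = 2*z
H = 1
((2*(-3))*1 + B(3)*H)² = ((2*(-3))*1 + (2*3)*1)² = (-6*1 + 6*1)² = (-6 + 6)² = 0² = 0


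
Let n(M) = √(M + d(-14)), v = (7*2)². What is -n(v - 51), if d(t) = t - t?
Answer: -√145 ≈ -12.042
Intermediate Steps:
d(t) = 0
v = 196 (v = 14² = 196)
n(M) = √M (n(M) = √(M + 0) = √M)
-n(v - 51) = -√(196 - 51) = -√145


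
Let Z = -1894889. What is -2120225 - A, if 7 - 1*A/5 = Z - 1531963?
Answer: -19254520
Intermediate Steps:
A = 17134295 (A = 35 - 5*(-1894889 - 1531963) = 35 - 5*(-3426852) = 35 + 17134260 = 17134295)
-2120225 - A = -2120225 - 1*17134295 = -2120225 - 17134295 = -19254520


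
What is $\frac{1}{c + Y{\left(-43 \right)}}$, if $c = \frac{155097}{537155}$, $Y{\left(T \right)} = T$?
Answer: $- \frac{537155}{22942568} \approx -0.023413$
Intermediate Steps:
$c = \frac{155097}{537155}$ ($c = 155097 \cdot \frac{1}{537155} = \frac{155097}{537155} \approx 0.28874$)
$\frac{1}{c + Y{\left(-43 \right)}} = \frac{1}{\frac{155097}{537155} - 43} = \frac{1}{- \frac{22942568}{537155}} = - \frac{537155}{22942568}$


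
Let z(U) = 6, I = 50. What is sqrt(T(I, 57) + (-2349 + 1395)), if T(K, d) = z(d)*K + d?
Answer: I*sqrt(597) ≈ 24.434*I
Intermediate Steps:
T(K, d) = d + 6*K (T(K, d) = 6*K + d = d + 6*K)
sqrt(T(I, 57) + (-2349 + 1395)) = sqrt((57 + 6*50) + (-2349 + 1395)) = sqrt((57 + 300) - 954) = sqrt(357 - 954) = sqrt(-597) = I*sqrt(597)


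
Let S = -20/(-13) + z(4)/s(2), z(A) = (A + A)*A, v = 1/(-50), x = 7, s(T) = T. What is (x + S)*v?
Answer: -319/650 ≈ -0.49077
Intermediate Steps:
v = -1/50 ≈ -0.020000
z(A) = 2*A**2 (z(A) = (2*A)*A = 2*A**2)
S = 228/13 (S = -20/(-13) + (2*4**2)/2 = -20*(-1/13) + (2*16)*(1/2) = 20/13 + 32*(1/2) = 20/13 + 16 = 228/13 ≈ 17.538)
(x + S)*v = (7 + 228/13)*(-1/50) = (319/13)*(-1/50) = -319/650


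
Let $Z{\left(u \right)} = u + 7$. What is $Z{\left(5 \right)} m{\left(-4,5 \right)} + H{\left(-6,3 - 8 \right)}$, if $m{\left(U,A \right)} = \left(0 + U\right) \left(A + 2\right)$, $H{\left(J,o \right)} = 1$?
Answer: $-335$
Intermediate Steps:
$Z{\left(u \right)} = 7 + u$
$m{\left(U,A \right)} = U \left(2 + A\right)$
$Z{\left(5 \right)} m{\left(-4,5 \right)} + H{\left(-6,3 - 8 \right)} = \left(7 + 5\right) \left(- 4 \left(2 + 5\right)\right) + 1 = 12 \left(\left(-4\right) 7\right) + 1 = 12 \left(-28\right) + 1 = -336 + 1 = -335$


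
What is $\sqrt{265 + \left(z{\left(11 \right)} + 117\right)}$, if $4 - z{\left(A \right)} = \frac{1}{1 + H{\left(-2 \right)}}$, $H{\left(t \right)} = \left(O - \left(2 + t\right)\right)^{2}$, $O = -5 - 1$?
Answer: $\frac{\sqrt{528397}}{37} \approx 19.646$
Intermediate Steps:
$O = -6$ ($O = -5 - 1 = -6$)
$H{\left(t \right)} = \left(-8 - t\right)^{2}$ ($H{\left(t \right)} = \left(-6 - \left(2 + t\right)\right)^{2} = \left(-8 - t\right)^{2}$)
$z{\left(A \right)} = \frac{147}{37}$ ($z{\left(A \right)} = 4 - \frac{1}{1 + \left(8 - 2\right)^{2}} = 4 - \frac{1}{1 + 6^{2}} = 4 - \frac{1}{1 + 36} = 4 - \frac{1}{37} = \frac{147}{37}$)
$\sqrt{265 + \left(z{\left(11 \right)} + 117\right)} = \sqrt{265 + \left(\frac{147}{37} + 117\right)} = \sqrt{265 + \frac{4476}{37}} = \sqrt{\frac{14281}{37}} = \frac{\sqrt{528397}}{37}$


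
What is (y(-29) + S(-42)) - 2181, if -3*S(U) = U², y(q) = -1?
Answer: -2770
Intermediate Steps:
S(U) = -U²/3
(y(-29) + S(-42)) - 2181 = (-1 - ⅓*(-42)²) - 2181 = (-1 - ⅓*1764) - 2181 = (-1 - 588) - 2181 = -589 - 2181 = -2770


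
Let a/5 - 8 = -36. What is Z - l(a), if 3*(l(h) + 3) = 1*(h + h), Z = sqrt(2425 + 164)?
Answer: 289/3 + sqrt(2589) ≈ 147.22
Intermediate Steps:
Z = sqrt(2589) ≈ 50.882
a = -140 (a = 40 + 5*(-36) = 40 - 180 = -140)
l(h) = -3 + 2*h/3 (l(h) = -3 + (1*(h + h))/3 = -3 + (1*(2*h))/3 = -3 + (2*h)/3 = -3 + 2*h/3)
Z - l(a) = sqrt(2589) - (-3 + (2/3)*(-140)) = sqrt(2589) - (-3 - 280/3) = sqrt(2589) - 1*(-289/3) = sqrt(2589) + 289/3 = 289/3 + sqrt(2589)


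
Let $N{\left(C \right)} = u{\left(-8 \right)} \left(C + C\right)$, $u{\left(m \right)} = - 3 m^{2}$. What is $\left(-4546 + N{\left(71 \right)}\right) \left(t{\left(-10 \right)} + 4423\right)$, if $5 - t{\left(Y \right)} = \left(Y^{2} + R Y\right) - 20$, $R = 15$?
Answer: $-143081380$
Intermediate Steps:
$N{\left(C \right)} = - 384 C$ ($N{\left(C \right)} = - 3 \left(-8\right)^{2} \left(C + C\right) = \left(-3\right) 64 \cdot 2 C = - 192 \cdot 2 C = - 384 C$)
$t{\left(Y \right)} = 25 - Y^{2} - 15 Y$ ($t{\left(Y \right)} = 5 - \left(\left(Y^{2} + 15 Y\right) - 20\right) = 5 - \left(-20 + Y^{2} + 15 Y\right) = 25 - Y^{2} - 15 Y$)
$\left(-4546 + N{\left(71 \right)}\right) \left(t{\left(-10 \right)} + 4423\right) = \left(-4546 - 27264\right) \left(\left(25 - \left(-10\right)^{2} - -150\right) + 4423\right) = \left(-4546 - 27264\right) \left(\left(25 - 100 + 150\right) + 4423\right) = - 31810 \left(\left(25 - 100 + 150\right) + 4423\right) = - 31810 \left(75 + 4423\right) = \left(-31810\right) 4498 = -143081380$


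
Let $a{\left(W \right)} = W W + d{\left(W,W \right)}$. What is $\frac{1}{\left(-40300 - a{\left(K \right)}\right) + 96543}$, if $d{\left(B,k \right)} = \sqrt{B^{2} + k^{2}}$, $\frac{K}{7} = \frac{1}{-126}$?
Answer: $\frac{5904164844}{332067925097713} + \frac{5832 \sqrt{2}}{332067925097713} \approx 1.778 \cdot 10^{-5}$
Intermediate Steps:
$K = - \frac{1}{18}$ ($K = \frac{7}{-126} = 7 \left(- \frac{1}{126}\right) = - \frac{1}{18} \approx -0.055556$)
$a{\left(W \right)} = W^{2} + \sqrt{2} \sqrt{W^{2}}$ ($a{\left(W \right)} = W W + \sqrt{W^{2} + W^{2}} = W^{2} + \sqrt{2 W^{2}} = W^{2} + \sqrt{2} \sqrt{W^{2}}$)
$\frac{1}{\left(-40300 - a{\left(K \right)}\right) + 96543} = \frac{1}{\left(-40300 - \left(\left(- \frac{1}{18}\right)^{2} + \sqrt{2} \sqrt{\left(- \frac{1}{18}\right)^{2}}\right)\right) + 96543} = \frac{1}{\left(-40300 - \left(\frac{1}{324} + \frac{\sqrt{2}}{18}\right)\right) + 96543} = \frac{1}{\left(- \frac{13057201}{324} - \frac{\sqrt{2}}{18}\right) + 96543} = \frac{1}{\frac{18222731}{324} - \frac{\sqrt{2}}{18}}$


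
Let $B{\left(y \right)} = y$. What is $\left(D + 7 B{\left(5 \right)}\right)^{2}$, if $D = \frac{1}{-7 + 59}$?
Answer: $\frac{3316041}{2704} \approx 1226.3$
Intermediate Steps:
$D = \frac{1}{52} \approx 0.019231$
$\left(D + 7 B{\left(5 \right)}\right)^{2} = \left(\frac{1}{52} + 7 \cdot 5\right)^{2} = \left(\frac{1}{52} + 35\right)^{2} = \left(\frac{1821}{52}\right)^{2} = \frac{3316041}{2704}$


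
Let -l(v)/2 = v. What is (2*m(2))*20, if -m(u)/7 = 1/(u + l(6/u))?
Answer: 70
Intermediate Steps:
l(v) = -2*v
m(u) = -7/(u - 12/u)
(2*m(2))*20 = (2*(-7*2/(-12 + 2**2)))*20 = (2*(-7*2/(-12 + 4)))*20 = (2*(-7*2/(-8)))*20 = (2*(-7*2*(-1/8)))*20 = (2*(7/4))*20 = (7/2)*20 = 70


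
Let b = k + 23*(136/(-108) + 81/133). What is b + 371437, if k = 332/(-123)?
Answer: 54684441638/147231 ≈ 3.7142e+5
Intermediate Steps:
k = -332/123 (k = 332*(-1/123) = -332/123 ≈ -2.6992)
b = -2599309/147231 (b = -332/123 + 23*(136/(-108) + 81/133) = -332/123 + 23*(136*(-1/108) + 81*(1/133)) = -332/123 + 23*(-34/27 + 81/133) = -332/123 + 23*(-2335/3591) = -332/123 - 53705/3591 = -2599309/147231 ≈ -17.655)
b + 371437 = -2599309/147231 + 371437 = 54684441638/147231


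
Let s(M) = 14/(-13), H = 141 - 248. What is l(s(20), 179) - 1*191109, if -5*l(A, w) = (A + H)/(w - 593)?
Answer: -1028548919/5382 ≈ -1.9111e+5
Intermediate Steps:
H = -107
s(M) = -14/13 (s(M) = 14*(-1/13) = -14/13)
l(A, w) = -(-107 + A)/(5*(-593 + w)) (l(A, w) = -(A - 107)/(5*(w - 593)) = -(-107 + A)/(5*(-593 + w)))
l(s(20), 179) - 1*191109 = (107 - 1*(-14/13))/(5*(-593 + 179)) - 1*191109 = (⅕)*(107 + 14/13)/(-414) - 191109 = (⅕)*(-1/414)*(1405/13) - 191109 = -281/5382 - 191109 = -1028548919/5382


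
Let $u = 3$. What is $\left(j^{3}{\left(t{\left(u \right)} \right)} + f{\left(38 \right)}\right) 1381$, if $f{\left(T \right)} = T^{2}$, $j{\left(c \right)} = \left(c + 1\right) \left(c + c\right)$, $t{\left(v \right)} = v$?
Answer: $21085108$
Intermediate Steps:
$j{\left(c \right)} = 2 c \left(1 + c\right)$ ($j{\left(c \right)} = \left(1 + c\right) 2 c = 2 c \left(1 + c\right)$)
$\left(j^{3}{\left(t{\left(u \right)} \right)} + f{\left(38 \right)}\right) 1381 = \left(\left(2 \cdot 3 \left(1 + 3\right)\right)^{3} + 38^{2}\right) 1381 = \left(\left(2 \cdot 3 \cdot 4\right)^{3} + 1444\right) 1381 = \left(24^{3} + 1444\right) 1381 = \left(13824 + 1444\right) 1381 = 15268 \cdot 1381 = 21085108$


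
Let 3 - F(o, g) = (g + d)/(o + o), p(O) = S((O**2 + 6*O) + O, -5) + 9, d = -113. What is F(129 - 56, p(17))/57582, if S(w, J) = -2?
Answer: 136/2101743 ≈ 6.4708e-5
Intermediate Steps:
p(O) = 7 (p(O) = -2 + 9 = 7)
F(o, g) = 3 - (-113 + g)/(2*o) (F(o, g) = 3 - (g - 113)/(o + o) = 3 - (-113 + g)/(2*o))
F(129 - 56, p(17))/57582 = ((113 - 1*7 + 6*(129 - 56))/(2*(129 - 56)))/57582 = ((1/2)*(113 - 7 + 6*73)/73)*(1/57582) = ((1/2)*(1/73)*(113 - 7 + 438))*(1/57582) = ((1/2)*(1/73)*544)*(1/57582) = (272/73)*(1/57582) = 136/2101743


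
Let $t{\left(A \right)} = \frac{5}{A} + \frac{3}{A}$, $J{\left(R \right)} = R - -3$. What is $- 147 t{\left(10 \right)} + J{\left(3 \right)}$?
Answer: $- \frac{558}{5} \approx -111.6$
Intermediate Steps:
$J{\left(R \right)} = 3 + R$ ($J{\left(R \right)} = R + 3 = 3 + R$)
$t{\left(A \right)} = \frac{8}{A}$
$- 147 t{\left(10 \right)} + J{\left(3 \right)} = - 147 \cdot \frac{8}{10} + \left(3 + 3\right) = - 147 \cdot 8 \cdot \frac{1}{10} + 6 = \left(-147\right) \frac{4}{5} + 6 = - \frac{588}{5} + 6 = - \frac{558}{5}$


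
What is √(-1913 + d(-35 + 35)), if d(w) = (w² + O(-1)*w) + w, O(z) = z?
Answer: I*√1913 ≈ 43.738*I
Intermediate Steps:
d(w) = w² (d(w) = (w² - w) + w = w²)
√(-1913 + d(-35 + 35)) = √(-1913 + (-35 + 35)²) = √(-1913 + 0²) = √(-1913 + 0) = √(-1913) = I*√1913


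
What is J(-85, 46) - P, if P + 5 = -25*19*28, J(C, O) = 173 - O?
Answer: 13432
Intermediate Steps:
P = -13305 (P = -5 - 25*19*28 = -5 - 475*28 = -5 - 13300 = -13305)
J(-85, 46) - P = (173 - 1*46) - 1*(-13305) = (173 - 46) + 13305 = 127 + 13305 = 13432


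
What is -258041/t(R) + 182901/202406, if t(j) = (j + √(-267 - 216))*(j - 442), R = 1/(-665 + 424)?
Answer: (-3033495775083103*I + 4695442336743*√483)/(21560894338*(I + 241*√483)) ≈ 0.89862 - 26.564*I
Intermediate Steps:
R = -1/241 (R = 1/(-241) = -1/241 ≈ -0.0041494)
t(j) = (-442 + j)*(j + I*√483) (t(j) = (j + √(-483))*(-442 + j) = (j + I*√483)*(-442 + j) = (-442 + j)*(j + I*√483))
-258041/t(R) + 182901/202406 = -258041/((-1/241)² - 442*(-1/241) - 442*I*√483 + I*(-1/241)*√483) + 182901/202406 = -258041/(1/58081 + 442/241 - 442*I*√483 - I*√483/241) + 182901*(1/202406) = -258041/(106523/58081 - 106523*I*√483/241) + 182901/202406 = 182901/202406 - 258041/(106523/58081 - 106523*I*√483/241)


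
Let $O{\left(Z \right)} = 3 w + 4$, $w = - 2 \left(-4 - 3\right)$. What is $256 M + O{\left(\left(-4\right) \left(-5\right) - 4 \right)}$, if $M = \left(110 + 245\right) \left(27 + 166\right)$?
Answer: $17539886$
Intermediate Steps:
$w = 14$ ($w = \left(-2\right) \left(-7\right) = 14$)
$O{\left(Z \right)} = 46$ ($O{\left(Z \right)} = 3 \cdot 14 + 4 = 42 + 4 = 46$)
$M = 68515$ ($M = 355 \cdot 193 = 68515$)
$256 M + O{\left(\left(-4\right) \left(-5\right) - 4 \right)} = 256 \cdot 68515 + 46 = 17539840 + 46 = 17539886$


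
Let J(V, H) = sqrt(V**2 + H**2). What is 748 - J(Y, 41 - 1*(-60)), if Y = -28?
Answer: 748 - 13*sqrt(65) ≈ 643.19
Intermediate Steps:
J(V, H) = sqrt(H**2 + V**2)
748 - J(Y, 41 - 1*(-60)) = 748 - sqrt((41 - 1*(-60))**2 + (-28)**2) = 748 - sqrt((41 + 60)**2 + 784) = 748 - sqrt(101**2 + 784) = 748 - sqrt(10201 + 784) = 748 - sqrt(10985) = 748 - 13*sqrt(65)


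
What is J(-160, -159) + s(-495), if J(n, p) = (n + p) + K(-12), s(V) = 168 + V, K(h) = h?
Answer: -658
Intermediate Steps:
J(n, p) = -12 + n + p (J(n, p) = (n + p) - 12 = -12 + n + p)
J(-160, -159) + s(-495) = (-12 - 160 - 159) + (168 - 495) = -331 - 327 = -658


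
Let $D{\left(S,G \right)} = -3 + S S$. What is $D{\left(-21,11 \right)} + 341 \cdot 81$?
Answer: $28059$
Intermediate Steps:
$D{\left(S,G \right)} = -3 + S^{2}$
$D{\left(-21,11 \right)} + 341 \cdot 81 = \left(-3 + \left(-21\right)^{2}\right) + 341 \cdot 81 = \left(-3 + 441\right) + 27621 = 438 + 27621 = 28059$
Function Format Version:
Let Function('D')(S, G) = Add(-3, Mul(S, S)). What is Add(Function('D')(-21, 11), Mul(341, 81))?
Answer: 28059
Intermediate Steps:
Function('D')(S, G) = Add(-3, Pow(S, 2))
Add(Function('D')(-21, 11), Mul(341, 81)) = Add(Add(-3, Pow(-21, 2)), Mul(341, 81)) = Add(Add(-3, 441), 27621) = Add(438, 27621) = 28059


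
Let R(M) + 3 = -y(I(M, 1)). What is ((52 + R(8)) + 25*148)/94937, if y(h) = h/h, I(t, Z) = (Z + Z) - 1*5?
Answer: 3748/94937 ≈ 0.039479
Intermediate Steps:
I(t, Z) = -5 + 2*Z (I(t, Z) = 2*Z - 5 = -5 + 2*Z)
y(h) = 1
R(M) = -4 (R(M) = -3 - 1*1 = -3 - 1 = -4)
((52 + R(8)) + 25*148)/94937 = ((52 - 4) + 25*148)/94937 = (48 + 3700)*(1/94937) = 3748*(1/94937) = 3748/94937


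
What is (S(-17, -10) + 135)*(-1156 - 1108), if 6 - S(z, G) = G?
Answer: -341864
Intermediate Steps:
S(z, G) = 6 - G
(S(-17, -10) + 135)*(-1156 - 1108) = ((6 - 1*(-10)) + 135)*(-1156 - 1108) = ((6 + 10) + 135)*(-2264) = (16 + 135)*(-2264) = 151*(-2264) = -341864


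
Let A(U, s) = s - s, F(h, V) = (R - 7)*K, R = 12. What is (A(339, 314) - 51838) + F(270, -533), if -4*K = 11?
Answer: -207407/4 ≈ -51852.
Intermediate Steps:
K = -11/4 (K = -1/4*11 = -11/4 ≈ -2.7500)
F(h, V) = -55/4 (F(h, V) = (12 - 7)*(-11/4) = 5*(-11/4) = -55/4)
A(U, s) = 0
(A(339, 314) - 51838) + F(270, -533) = (0 - 51838) - 55/4 = -51838 - 55/4 = -207407/4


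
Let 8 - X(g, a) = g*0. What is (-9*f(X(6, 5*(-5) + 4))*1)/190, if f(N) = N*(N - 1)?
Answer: -252/95 ≈ -2.6526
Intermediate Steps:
X(g, a) = 8 (X(g, a) = 8 - g*0 = 8 - 1*0 = 8 + 0 = 8)
f(N) = N*(-1 + N)
(-9*f(X(6, 5*(-5) + 4))*1)/190 = (-72*(-1 + 8)*1)/190 = (-72*7*1)*(1/190) = (-9*56*1)*(1/190) = -504*1*(1/190) = -504*1/190 = -252/95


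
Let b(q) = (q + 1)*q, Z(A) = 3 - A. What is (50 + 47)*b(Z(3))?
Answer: 0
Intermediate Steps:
b(q) = q*(1 + q) (b(q) = (1 + q)*q = q*(1 + q))
(50 + 47)*b(Z(3)) = (50 + 47)*((3 - 1*3)*(1 + (3 - 1*3))) = 97*((3 - 3)*(1 + (3 - 3))) = 97*(0*(1 + 0)) = 97*(0*1) = 97*0 = 0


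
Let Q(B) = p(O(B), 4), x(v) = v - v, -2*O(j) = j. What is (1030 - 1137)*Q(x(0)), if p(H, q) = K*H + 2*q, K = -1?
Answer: -856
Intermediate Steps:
O(j) = -j/2
x(v) = 0
p(H, q) = -H + 2*q
Q(B) = 8 + B/2 (Q(B) = -(-1)*B/2 + 2*4 = B/2 + 8 = 8 + B/2)
(1030 - 1137)*Q(x(0)) = (1030 - 1137)*(8 + (1/2)*0) = -107*(8 + 0) = -107*8 = -856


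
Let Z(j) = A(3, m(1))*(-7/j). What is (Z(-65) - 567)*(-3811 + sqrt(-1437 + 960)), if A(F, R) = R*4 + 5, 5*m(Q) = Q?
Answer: 701498392/325 - 552216*I*sqrt(53)/325 ≈ 2.1585e+6 - 12370.0*I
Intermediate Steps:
m(Q) = Q/5
A(F, R) = 5 + 4*R (A(F, R) = 4*R + 5 = 5 + 4*R)
Z(j) = -203/(5*j) (Z(j) = (5 + 4*((1/5)*1))*(-7/j) = (5 + 4*(1/5))*(-7/j) = (5 + 4/5)*(-7/j) = 29*(-7/j)/5 = -203/(5*j))
(Z(-65) - 567)*(-3811 + sqrt(-1437 + 960)) = (-203/5/(-65) - 567)*(-3811 + sqrt(-1437 + 960)) = (-203/5*(-1/65) - 567)*(-3811 + sqrt(-477)) = (203/325 - 567)*(-3811 + 3*I*sqrt(53)) = -184072*(-3811 + 3*I*sqrt(53))/325 = 701498392/325 - 552216*I*sqrt(53)/325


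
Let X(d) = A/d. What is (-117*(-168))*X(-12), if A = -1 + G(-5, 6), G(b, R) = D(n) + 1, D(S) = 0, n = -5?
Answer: 0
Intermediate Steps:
G(b, R) = 1 (G(b, R) = 0 + 1 = 1)
A = 0 (A = -1 + 1 = 0)
X(d) = 0 (X(d) = 0/d = 0)
(-117*(-168))*X(-12) = -117*(-168)*0 = 19656*0 = 0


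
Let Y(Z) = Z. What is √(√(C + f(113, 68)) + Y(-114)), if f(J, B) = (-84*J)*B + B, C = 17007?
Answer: √(-114 + I*√628381) ≈ 18.532 + 21.388*I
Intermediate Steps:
f(J, B) = B - 84*B*J (f(J, B) = -84*B*J + B = B - 84*B*J)
√(√(C + f(113, 68)) + Y(-114)) = √(√(17007 + 68*(1 - 84*113)) - 114) = √(√(17007 + 68*(1 - 9492)) - 114) = √(√(17007 + 68*(-9491)) - 114) = √(√(17007 - 645388) - 114) = √(√(-628381) - 114) = √(I*√628381 - 114) = √(-114 + I*√628381)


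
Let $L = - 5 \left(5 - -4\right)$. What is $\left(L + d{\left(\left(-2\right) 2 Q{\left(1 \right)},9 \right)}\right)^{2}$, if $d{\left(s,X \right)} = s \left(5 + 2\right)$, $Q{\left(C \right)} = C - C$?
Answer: $2025$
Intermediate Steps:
$Q{\left(C \right)} = 0$
$d{\left(s,X \right)} = 7 s$ ($d{\left(s,X \right)} = s 7 = 7 s$)
$L = -45$ ($L = - 5 \left(5 + 4\right) = \left(-5\right) 9 = -45$)
$\left(L + d{\left(\left(-2\right) 2 Q{\left(1 \right)},9 \right)}\right)^{2} = \left(-45 + 7 \left(-2\right) 2 \cdot 0\right)^{2} = \left(-45 + 7 \left(\left(-4\right) 0\right)\right)^{2} = \left(-45 + 7 \cdot 0\right)^{2} = \left(-45 + 0\right)^{2} = \left(-45\right)^{2} = 2025$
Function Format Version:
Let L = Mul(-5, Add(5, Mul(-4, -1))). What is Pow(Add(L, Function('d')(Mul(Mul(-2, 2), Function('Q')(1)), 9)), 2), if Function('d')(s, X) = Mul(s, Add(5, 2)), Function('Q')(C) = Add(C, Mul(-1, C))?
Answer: 2025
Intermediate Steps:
Function('Q')(C) = 0
Function('d')(s, X) = Mul(7, s) (Function('d')(s, X) = Mul(s, 7) = Mul(7, s))
L = -45 (L = Mul(-5, Add(5, 4)) = Mul(-5, 9) = -45)
Pow(Add(L, Function('d')(Mul(Mul(-2, 2), Function('Q')(1)), 9)), 2) = Pow(Add(-45, Mul(7, Mul(Mul(-2, 2), 0))), 2) = Pow(Add(-45, Mul(7, Mul(-4, 0))), 2) = Pow(Add(-45, Mul(7, 0)), 2) = Pow(Add(-45, 0), 2) = Pow(-45, 2) = 2025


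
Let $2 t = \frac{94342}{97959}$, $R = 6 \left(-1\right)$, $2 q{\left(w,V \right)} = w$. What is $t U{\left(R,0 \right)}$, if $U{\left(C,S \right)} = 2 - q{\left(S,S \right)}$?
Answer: $\frac{94342}{97959} \approx 0.96308$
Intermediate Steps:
$q{\left(w,V \right)} = \frac{w}{2}$
$R = -6$
$U{\left(C,S \right)} = 2 - \frac{S}{2}$
$t = \frac{47171}{97959}$ ($t = \frac{94342 \cdot \frac{1}{97959}}{2} = \frac{1}{2} \cdot \frac{94342}{97959} = \frac{47171}{97959} \approx 0.48154$)
$t U{\left(R,0 \right)} = \frac{47171 \left(2 - 0\right)}{97959} = \frac{47171 \left(2 + 0\right)}{97959} = \frac{47171}{97959} \cdot 2 = \frac{94342}{97959}$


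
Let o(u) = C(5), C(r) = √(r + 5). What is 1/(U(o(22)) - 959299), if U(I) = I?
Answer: -959299/920254571391 - √10/920254571391 ≈ -1.0424e-6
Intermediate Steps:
C(r) = √(5 + r)
o(u) = √10 (o(u) = √(5 + 5) = √10)
1/(U(o(22)) - 959299) = 1/(√10 - 959299) = 1/(-959299 + √10)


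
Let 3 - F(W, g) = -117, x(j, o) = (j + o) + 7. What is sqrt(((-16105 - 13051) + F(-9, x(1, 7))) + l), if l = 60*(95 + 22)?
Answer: 16*I*sqrt(86) ≈ 148.38*I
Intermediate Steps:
x(j, o) = 7 + j + o
F(W, g) = 120 (F(W, g) = 3 - 1*(-117) = 3 + 117 = 120)
l = 7020 (l = 60*117 = 7020)
sqrt(((-16105 - 13051) + F(-9, x(1, 7))) + l) = sqrt(((-16105 - 13051) + 120) + 7020) = sqrt((-29156 + 120) + 7020) = sqrt(-29036 + 7020) = sqrt(-22016) = 16*I*sqrt(86)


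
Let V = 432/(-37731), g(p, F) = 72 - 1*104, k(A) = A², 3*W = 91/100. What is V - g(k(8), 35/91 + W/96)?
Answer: 402320/12577 ≈ 31.989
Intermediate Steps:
W = 91/300 (W = (91/100)/3 = (91*(1/100))/3 = (⅓)*(91/100) = 91/300 ≈ 0.30333)
g(p, F) = -32 (g(p, F) = 72 - 104 = -32)
V = -144/12577 (V = 432*(-1/37731) = -144/12577 ≈ -0.011449)
V - g(k(8), 35/91 + W/96) = -144/12577 - 1*(-32) = -144/12577 + 32 = 402320/12577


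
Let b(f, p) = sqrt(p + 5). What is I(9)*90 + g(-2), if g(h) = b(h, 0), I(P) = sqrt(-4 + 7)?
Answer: sqrt(5) + 90*sqrt(3) ≈ 158.12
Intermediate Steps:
I(P) = sqrt(3)
b(f, p) = sqrt(5 + p)
g(h) = sqrt(5) (g(h) = sqrt(5 + 0) = sqrt(5))
I(9)*90 + g(-2) = sqrt(3)*90 + sqrt(5) = 90*sqrt(3) + sqrt(5) = sqrt(5) + 90*sqrt(3)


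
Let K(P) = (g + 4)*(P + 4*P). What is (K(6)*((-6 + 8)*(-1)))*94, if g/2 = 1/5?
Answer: -24816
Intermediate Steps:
g = ⅖ (g = 2/5 = 2*(⅕) = ⅖ ≈ 0.40000)
K(P) = 22*P (K(P) = (⅖ + 4)*(P + 4*P) = 22*(5*P)/5 = 22*P)
(K(6)*((-6 + 8)*(-1)))*94 = ((22*6)*((-6 + 8)*(-1)))*94 = (132*(2*(-1)))*94 = (132*(-2))*94 = -264*94 = -24816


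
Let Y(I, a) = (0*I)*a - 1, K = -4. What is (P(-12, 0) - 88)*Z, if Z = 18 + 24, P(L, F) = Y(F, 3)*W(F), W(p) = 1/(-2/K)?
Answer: -3780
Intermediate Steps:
W(p) = 2 (W(p) = 1/(-2/(-4)) = 1/(-2*(-1/4)) = 1/(1/2) = 2)
Y(I, a) = -1 (Y(I, a) = 0*a - 1 = 0 - 1 = -1)
P(L, F) = -2 (P(L, F) = -1*2 = -2)
Z = 42
(P(-12, 0) - 88)*Z = (-2 - 88)*42 = -90*42 = -3780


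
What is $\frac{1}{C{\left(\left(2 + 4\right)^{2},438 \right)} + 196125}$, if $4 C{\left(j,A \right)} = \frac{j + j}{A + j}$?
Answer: $\frac{79}{15493878} \approx 5.0988 \cdot 10^{-6}$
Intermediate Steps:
$C{\left(j,A \right)} = \frac{j}{2 \left(A + j\right)}$ ($C{\left(j,A \right)} = \frac{\left(j + j\right) \frac{1}{A + j}}{4} = \frac{2 j \frac{1}{A + j}}{4} = \frac{j}{2 \left(A + j\right)}$)
$\frac{1}{C{\left(\left(2 + 4\right)^{2},438 \right)} + 196125} = \frac{1}{\frac{\left(2 + 4\right)^{2}}{2 \left(438 + \left(2 + 4\right)^{2}\right)} + 196125} = \frac{1}{\frac{6^{2}}{2 \left(438 + 6^{2}\right)} + 196125} = \frac{1}{\frac{1}{2} \cdot 36 \frac{1}{438 + 36} + 196125} = \frac{1}{\frac{1}{2} \cdot 36 \cdot \frac{1}{474} + 196125} = \frac{1}{\frac{3}{79} + 196125} = \frac{1}{\frac{15493878}{79}} = \frac{79}{15493878}$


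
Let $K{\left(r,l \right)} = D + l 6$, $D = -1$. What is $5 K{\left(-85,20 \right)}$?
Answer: $595$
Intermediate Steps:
$K{\left(r,l \right)} = -1 + 6 l$ ($K{\left(r,l \right)} = -1 + l 6 = -1 + 6 l$)
$5 K{\left(-85,20 \right)} = 5 \left(-1 + 6 \cdot 20\right) = 5 \left(-1 + 120\right) = 5 \cdot 119 = 595$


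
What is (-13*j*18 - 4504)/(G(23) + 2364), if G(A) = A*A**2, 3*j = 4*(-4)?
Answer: -296/1321 ≈ -0.22407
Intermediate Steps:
j = -16/3 (j = (4*(-4))/3 = (1/3)*(-16) = -16/3 ≈ -5.3333)
G(A) = A**3
(-13*j*18 - 4504)/(G(23) + 2364) = (-13*(-16/3)*18 - 4504)/(23**3 + 2364) = ((208/3)*18 - 4504)/(12167 + 2364) = (1248 - 4504)/14531 = -3256*1/14531 = -296/1321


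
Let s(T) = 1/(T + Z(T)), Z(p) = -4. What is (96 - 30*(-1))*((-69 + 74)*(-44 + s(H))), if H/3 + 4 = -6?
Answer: -471555/17 ≈ -27739.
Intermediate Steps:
H = -30 (H = -12 + 3*(-6) = -12 - 18 = -30)
s(T) = 1/(-4 + T) (s(T) = 1/(T - 4) = 1/(-4 + T))
(96 - 30*(-1))*((-69 + 74)*(-44 + s(H))) = (96 - 30*(-1))*((-69 + 74)*(-44 + 1/(-4 - 30))) = (96 + 30)*(5*(-44 + 1/(-34))) = 126*(5*(-44 - 1/34)) = 126*(5*(-1497/34)) = 126*(-7485/34) = -471555/17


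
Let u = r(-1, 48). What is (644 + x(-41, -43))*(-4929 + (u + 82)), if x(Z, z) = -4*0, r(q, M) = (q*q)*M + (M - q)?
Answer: -3059000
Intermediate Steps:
r(q, M) = M - q + M*q**2 (r(q, M) = q**2*M + (M - q) = M*q**2 + (M - q) = M - q + M*q**2)
x(Z, z) = 0
u = 97 (u = 48 - 1*(-1) + 48*(-1)**2 = 48 + 1 + 48*1 = 48 + 1 + 48 = 97)
(644 + x(-41, -43))*(-4929 + (u + 82)) = (644 + 0)*(-4929 + (97 + 82)) = 644*(-4929 + 179) = 644*(-4750) = -3059000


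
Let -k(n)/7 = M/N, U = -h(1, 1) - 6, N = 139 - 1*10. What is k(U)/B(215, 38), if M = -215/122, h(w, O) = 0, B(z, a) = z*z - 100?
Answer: 7/3376350 ≈ 2.0732e-6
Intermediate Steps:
N = 129 (N = 139 - 10 = 129)
B(z, a) = -100 + z² (B(z, a) = z² - 100 = -100 + z²)
M = -215/122 (M = -215*1/122 = -215/122 ≈ -1.7623)
U = -6 (U = -1*0 - 6 = 0 - 6 = -6)
k(n) = 35/366 (k(n) = -(-1505)/(122*129) = -7*(-5/366) = 35/366)
k(U)/B(215, 38) = 35/(366*(-100 + 215²)) = 35/(366*(-100 + 46225)) = (35/366)/46125 = (35/366)*(1/46125) = 7/3376350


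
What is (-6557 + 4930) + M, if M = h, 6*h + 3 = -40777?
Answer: -25271/3 ≈ -8423.7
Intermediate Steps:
h = -20390/3 (h = -½ + (⅙)*(-40777) = -½ - 40777/6 = -20390/3 ≈ -6796.7)
M = -20390/3 ≈ -6796.7
(-6557 + 4930) + M = (-6557 + 4930) - 20390/3 = -1627 - 20390/3 = -25271/3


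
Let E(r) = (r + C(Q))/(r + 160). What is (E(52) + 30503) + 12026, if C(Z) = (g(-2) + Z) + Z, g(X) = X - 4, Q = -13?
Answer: 2254042/53 ≈ 42529.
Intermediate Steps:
g(X) = -4 + X
C(Z) = -6 + 2*Z (C(Z) = ((-4 - 2) + Z) + Z = (-6 + Z) + Z = -6 + 2*Z)
E(r) = (-32 + r)/(160 + r) (E(r) = (r + (-6 + 2*(-13)))/(r + 160) = (r + (-6 - 26))/(160 + r) = (r - 32)/(160 + r) = (-32 + r)/(160 + r))
(E(52) + 30503) + 12026 = ((-32 + 52)/(160 + 52) + 30503) + 12026 = (20/212 + 30503) + 12026 = ((1/212)*20 + 30503) + 12026 = (5/53 + 30503) + 12026 = 1616664/53 + 12026 = 2254042/53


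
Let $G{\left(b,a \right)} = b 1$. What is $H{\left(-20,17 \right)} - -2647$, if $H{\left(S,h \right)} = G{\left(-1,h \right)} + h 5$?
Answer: $2731$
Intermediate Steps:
$G{\left(b,a \right)} = b$
$H{\left(S,h \right)} = -1 + 5 h$ ($H{\left(S,h \right)} = -1 + h 5 = -1 + 5 h$)
$H{\left(-20,17 \right)} - -2647 = \left(-1 + 5 \cdot 17\right) - -2647 = \left(-1 + 85\right) + 2647 = 84 + 2647 = 2731$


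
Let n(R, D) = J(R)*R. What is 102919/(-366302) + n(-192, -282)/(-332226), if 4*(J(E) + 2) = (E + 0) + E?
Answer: -6847451021/20282508042 ≈ -0.33760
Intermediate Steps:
J(E) = -2 + E/2 (J(E) = -2 + ((E + 0) + E)/4 = -2 + (E + E)/4 = -2 + (2*E)/4 = -2 + E/2)
n(R, D) = R*(-2 + R/2) (n(R, D) = (-2 + R/2)*R = R*(-2 + R/2))
102919/(-366302) + n(-192, -282)/(-332226) = 102919/(-366302) + ((½)*(-192)*(-4 - 192))/(-332226) = 102919*(-1/366302) + ((½)*(-192)*(-196))*(-1/332226) = -102919/366302 + 18816*(-1/332226) = -102919/366302 - 3136/55371 = -6847451021/20282508042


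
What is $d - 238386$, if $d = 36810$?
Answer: $-201576$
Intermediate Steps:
$d - 238386 = 36810 - 238386 = -201576$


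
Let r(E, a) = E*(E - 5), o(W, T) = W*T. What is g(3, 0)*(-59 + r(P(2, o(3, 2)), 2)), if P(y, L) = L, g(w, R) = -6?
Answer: 318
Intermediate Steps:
o(W, T) = T*W
r(E, a) = E*(-5 + E)
g(3, 0)*(-59 + r(P(2, o(3, 2)), 2)) = -6*(-59 + (2*3)*(-5 + 2*3)) = -6*(-59 + 6*(-5 + 6)) = -6*(-59 + 6*1) = -6*(-59 + 6) = -6*(-53) = 318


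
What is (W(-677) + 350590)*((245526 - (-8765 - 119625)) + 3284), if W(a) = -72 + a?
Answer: 131960025200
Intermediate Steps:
(W(-677) + 350590)*((245526 - (-8765 - 119625)) + 3284) = ((-72 - 677) + 350590)*((245526 - (-8765 - 119625)) + 3284) = (-749 + 350590)*((245526 - 1*(-128390)) + 3284) = 349841*((245526 + 128390) + 3284) = 349841*(373916 + 3284) = 349841*377200 = 131960025200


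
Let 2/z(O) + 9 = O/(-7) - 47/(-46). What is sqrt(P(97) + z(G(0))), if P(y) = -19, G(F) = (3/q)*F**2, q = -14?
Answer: 3*I*sqrt(288095)/367 ≈ 4.3876*I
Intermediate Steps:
G(F) = -3*F**2/14 (G(F) = (3/(-14))*F**2 = (3*(-1/14))*F**2 = -3*F**2/14)
z(O) = 2/(-367/46 - O/7) (z(O) = 2/(-9 + (O/(-7) - 47/(-46))) = 2/(-9 + (O*(-1/7) - 47*(-1/46))) = 2/(-9 + (-O/7 + 47/46)) = 2/(-9 + (47/46 - O/7)) = 2/(-367/46 - O/7))
sqrt(P(97) + z(G(0))) = sqrt(-19 - 644/(2569 + 46*(-3/14*0**2))) = sqrt(-19 - 644/(2569 + 46*(-3/14*0))) = sqrt(-19 - 644/(2569 + 46*0)) = sqrt(-19 - 644/(2569 + 0)) = sqrt(-19 - 644/2569) = sqrt(-19 - 644*1/2569) = sqrt(-19 - 92/367) = sqrt(-7065/367) = 3*I*sqrt(288095)/367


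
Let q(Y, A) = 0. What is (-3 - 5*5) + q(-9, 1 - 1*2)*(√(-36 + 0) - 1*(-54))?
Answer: -28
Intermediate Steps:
(-3 - 5*5) + q(-9, 1 - 1*2)*(√(-36 + 0) - 1*(-54)) = (-3 - 5*5) + 0*(√(-36 + 0) - 1*(-54)) = (-3 - 25) + 0*(√(-36) + 54) = -28 + 0*(6*I + 54) = -28 + 0*(54 + 6*I) = -28 + 0 = -28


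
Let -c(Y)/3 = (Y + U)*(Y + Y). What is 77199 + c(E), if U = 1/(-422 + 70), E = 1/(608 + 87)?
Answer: 6562872268629/85012400 ≈ 77199.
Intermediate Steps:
E = 1/695 ≈ 0.0014388
U = -1/352 (U = 1/(-352) = -1/352 ≈ -0.0028409)
c(Y) = -6*Y*(-1/352 + Y) (c(Y) = -3*(Y - 1/352)*(Y + Y) = -3*(-1/352 + Y)*2*Y = -6*Y*(-1/352 + Y))
77199 + c(E) = 77199 + (3/176)*(1/695)*(1 - 352*1/695) = 77199 + (3/176)*(1/695)*(1 - 352/695) = 77199 + (3/176)*(1/695)*(343/695) = 77199 + 1029/85012400 = 6562872268629/85012400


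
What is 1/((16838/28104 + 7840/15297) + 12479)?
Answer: 23883716/298071442311 ≈ 8.0128e-5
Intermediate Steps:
1/((16838/28104 + 7840/15297) + 12479) = 1/((16838*(1/28104) + 7840*(1/15297)) + 12479) = 1/((8419/14052 + 7840/15297) + 12479) = 1/(26550347/23883716 + 12479) = 1/(298071442311/23883716) = 23883716/298071442311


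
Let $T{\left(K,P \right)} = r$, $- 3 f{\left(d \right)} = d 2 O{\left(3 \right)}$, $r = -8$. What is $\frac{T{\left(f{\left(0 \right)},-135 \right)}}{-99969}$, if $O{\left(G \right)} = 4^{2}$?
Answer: $\frac{8}{99969} \approx 8.0025 \cdot 10^{-5}$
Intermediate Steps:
$O{\left(G \right)} = 16$
$f{\left(d \right)} = - \frac{32 d}{3}$ ($f{\left(d \right)} = - \frac{d 2 \cdot 16}{3} = - \frac{2 d 16}{3} = - \frac{32 d}{3}$)
$T{\left(K,P \right)} = -8$
$\frac{T{\left(f{\left(0 \right)},-135 \right)}}{-99969} = - \frac{8}{-99969} = \left(-8\right) \left(- \frac{1}{99969}\right) = \frac{8}{99969}$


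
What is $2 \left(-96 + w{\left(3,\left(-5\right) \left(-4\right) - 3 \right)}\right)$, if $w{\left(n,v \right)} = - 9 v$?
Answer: $-498$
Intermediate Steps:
$2 \left(-96 + w{\left(3,\left(-5\right) \left(-4\right) - 3 \right)}\right) = 2 \left(-96 - 9 \left(\left(-5\right) \left(-4\right) - 3\right)\right) = 2 \left(-96 - 9 \left(20 - 3\right)\right) = 2 \left(-96 - 153\right) = 2 \left(-249\right) = -498$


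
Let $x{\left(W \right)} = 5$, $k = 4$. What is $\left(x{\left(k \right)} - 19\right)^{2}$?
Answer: $196$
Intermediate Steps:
$\left(x{\left(k \right)} - 19\right)^{2} = \left(5 - 19\right)^{2} = \left(-14\right)^{2} = 196$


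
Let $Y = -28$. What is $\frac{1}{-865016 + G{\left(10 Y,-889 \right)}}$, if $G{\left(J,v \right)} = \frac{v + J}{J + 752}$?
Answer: $- \frac{472}{408288721} \approx -1.156 \cdot 10^{-6}$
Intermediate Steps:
$G{\left(J,v \right)} = \frac{J + v}{752 + J}$
$\frac{1}{-865016 + G{\left(10 Y,-889 \right)}} = \frac{1}{-865016 + \frac{10 \left(-28\right) - 889}{752 + 10 \left(-28\right)}} = \frac{1}{-865016 + \frac{-280 - 889}{752 - 280}} = \frac{1}{-865016 + \frac{1}{472} \left(-1169\right)} = \frac{1}{-865016 - \frac{1169}{472}} = \frac{1}{- \frac{408288721}{472}} = - \frac{472}{408288721}$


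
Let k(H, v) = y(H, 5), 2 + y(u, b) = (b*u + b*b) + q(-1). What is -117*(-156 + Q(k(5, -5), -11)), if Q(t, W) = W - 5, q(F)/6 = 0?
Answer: 20124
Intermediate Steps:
q(F) = 0 (q(F) = 6*0 = 0)
y(u, b) = -2 + b**2 + b*u (y(u, b) = -2 + ((b*u + b*b) + 0) = -2 + ((b*u + b**2) + 0) = -2 + ((b**2 + b*u) + 0) = -2 + (b**2 + b*u) = -2 + b**2 + b*u)
k(H, v) = 23 + 5*H (k(H, v) = -2 + 5**2 + 5*H = -2 + 25 + 5*H = 23 + 5*H)
Q(t, W) = -5 + W
-117*(-156 + Q(k(5, -5), -11)) = -117*(-156 + (-5 - 11)) = -117*(-156 - 16) = -117*(-172) = 20124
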